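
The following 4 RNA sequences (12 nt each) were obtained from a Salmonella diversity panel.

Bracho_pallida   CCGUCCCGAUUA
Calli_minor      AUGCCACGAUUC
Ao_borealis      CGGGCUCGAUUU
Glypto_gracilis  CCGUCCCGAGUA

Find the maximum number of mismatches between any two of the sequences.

Pairwise Hamming distances:
  Bracho_pallida vs Calli_minor: 5
  Bracho_pallida vs Ao_borealis: 4
  Bracho_pallida vs Glypto_gracilis: 1
  Calli_minor vs Ao_borealis: 5
  Calli_minor vs Glypto_gracilis: 6
  Ao_borealis vs Glypto_gracilis: 5
The largest is 6, between Calli_minor and Glypto_gracilis.

6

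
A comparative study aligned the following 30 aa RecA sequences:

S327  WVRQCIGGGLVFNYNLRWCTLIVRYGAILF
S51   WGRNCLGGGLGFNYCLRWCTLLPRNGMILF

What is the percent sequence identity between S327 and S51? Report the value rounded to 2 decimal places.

The sequences differ at positions 2 (V/G), 4 (Q/N), 6 (I/L), 11 (V/G), 15 (N/C), 22 (I/L), 23 (V/P), 25 (Y/N), 27 (A/M).
21 of the 30 sites match, so the percent identity is 21/30 × 100 = 70.00%.

70.00%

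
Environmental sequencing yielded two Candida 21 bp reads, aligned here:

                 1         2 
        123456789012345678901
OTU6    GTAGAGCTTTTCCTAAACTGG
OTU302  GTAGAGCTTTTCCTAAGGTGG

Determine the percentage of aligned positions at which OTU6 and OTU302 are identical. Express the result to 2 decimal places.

The sequences differ at positions 17 (A/G), 18 (C/G).
19 of the 21 sites match, so the percent identity is 19/21 × 100 = 90.48%.

90.48%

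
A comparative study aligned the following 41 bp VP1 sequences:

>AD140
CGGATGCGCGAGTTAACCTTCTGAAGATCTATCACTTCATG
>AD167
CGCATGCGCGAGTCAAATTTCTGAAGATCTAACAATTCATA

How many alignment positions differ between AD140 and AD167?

7

Mismatches occur at site 3 (G→C), site 14 (T→C), site 17 (C→A), site 18 (C→T), site 32 (T→A), site 35 (C→A), site 41 (G→A).
That gives 7 mismatches out of 41 aligned sites, so the Hamming distance is 7.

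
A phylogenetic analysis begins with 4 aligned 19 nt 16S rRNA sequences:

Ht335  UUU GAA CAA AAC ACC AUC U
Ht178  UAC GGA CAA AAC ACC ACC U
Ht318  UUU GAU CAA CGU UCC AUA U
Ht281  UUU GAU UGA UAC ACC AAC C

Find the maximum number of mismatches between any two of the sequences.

10

Pairwise Hamming distances:
  Ht335 vs Ht178: 4
  Ht335 vs Ht318: 6
  Ht335 vs Ht281: 6
  Ht178 vs Ht318: 10
  Ht178 vs Ht281: 9
  Ht318 vs Ht281: 9
The largest is 10, between Ht178 and Ht318.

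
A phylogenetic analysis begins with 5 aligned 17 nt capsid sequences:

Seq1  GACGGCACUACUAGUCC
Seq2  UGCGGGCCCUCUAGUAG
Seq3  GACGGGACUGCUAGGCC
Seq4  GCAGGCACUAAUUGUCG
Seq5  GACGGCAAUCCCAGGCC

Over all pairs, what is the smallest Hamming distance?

3

Pairwise Hamming distances:
  Seq1 vs Seq2: 8
  Seq1 vs Seq3: 3
  Seq1 vs Seq4: 5
  Seq1 vs Seq5: 4
  Seq2 vs Seq3: 8
  Seq2 vs Seq4: 10
  Seq2 vs Seq5: 11
  Seq3 vs Seq4: 8
  Seq3 vs Seq5: 4
  Seq4 vs Seq5: 9
The smallest is 3, between Seq1 and Seq3.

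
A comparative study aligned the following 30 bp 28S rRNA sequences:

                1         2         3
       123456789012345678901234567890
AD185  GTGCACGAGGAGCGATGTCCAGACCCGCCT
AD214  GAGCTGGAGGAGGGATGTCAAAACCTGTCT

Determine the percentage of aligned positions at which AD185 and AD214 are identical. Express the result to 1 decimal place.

73.3%

The sequences differ at positions 2 (T/A), 5 (A/T), 6 (C/G), 13 (C/G), 20 (C/A), 22 (G/A), 26 (C/T), 28 (C/T).
22 of the 30 sites match, so the percent identity is 22/30 × 100 = 73.3%.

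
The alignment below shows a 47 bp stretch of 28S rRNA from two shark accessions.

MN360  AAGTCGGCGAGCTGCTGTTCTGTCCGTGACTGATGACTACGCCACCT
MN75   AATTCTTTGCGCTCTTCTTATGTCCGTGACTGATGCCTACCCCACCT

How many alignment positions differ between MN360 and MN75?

11

Mismatches occur at site 3 (G↔T), site 6 (G↔T), site 7 (G↔T), site 8 (C↔T), site 10 (A↔C), site 14 (G↔C), site 15 (C↔T), site 17 (G↔C), site 20 (C↔A), site 36 (A↔C), site 41 (G↔C).
That gives 11 mismatches out of 47 aligned sites, so the Hamming distance is 11.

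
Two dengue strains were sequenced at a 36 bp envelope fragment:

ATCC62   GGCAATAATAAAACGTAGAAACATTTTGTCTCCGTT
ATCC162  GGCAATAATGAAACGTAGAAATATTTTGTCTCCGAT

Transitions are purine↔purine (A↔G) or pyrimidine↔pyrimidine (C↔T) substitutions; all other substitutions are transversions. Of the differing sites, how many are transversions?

The sequences differ at positions 10 (A/G, transition), 22 (C/T, transition), 35 (T/A, transversion).
Of the 3 differences, 2 transitions and 1 transversion, so the answer is 1.

1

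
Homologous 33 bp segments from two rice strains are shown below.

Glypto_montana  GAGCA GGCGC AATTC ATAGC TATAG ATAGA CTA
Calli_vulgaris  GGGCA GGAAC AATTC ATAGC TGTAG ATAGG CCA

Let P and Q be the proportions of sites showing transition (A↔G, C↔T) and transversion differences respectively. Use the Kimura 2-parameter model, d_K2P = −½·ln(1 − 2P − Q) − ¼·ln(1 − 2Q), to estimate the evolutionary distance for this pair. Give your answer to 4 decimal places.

Differing sites — 2:A/G (Ti); 8:C/A (Tv); 9:G/A (Ti); 22:A/G (Ti); 30:A/G (Ti); 32:T/C (Ti).
Of the 6 differences, 5 transitions and 1 transversion over 33 sites: P = 5/33 = 0.151515, Q = 1/33 = 0.030303.
d = −0.5·ln(0.666667) − 0.25·ln(0.939394) = −0.5·(-0.405465) − 0.25·(-0.062520) = 0.2184.

0.2184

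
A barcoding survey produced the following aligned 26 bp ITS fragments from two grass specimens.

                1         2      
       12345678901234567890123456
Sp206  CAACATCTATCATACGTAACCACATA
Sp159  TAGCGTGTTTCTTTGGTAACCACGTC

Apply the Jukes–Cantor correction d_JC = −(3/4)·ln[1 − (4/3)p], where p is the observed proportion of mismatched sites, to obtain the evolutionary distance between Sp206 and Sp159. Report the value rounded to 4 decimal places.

0.5393

Mismatches occur at site 1 (C/T), site 3 (A/G), site 5 (A/G), site 7 (C/G), site 9 (A/T), site 12 (A/T), site 14 (A/T), site 15 (C/G), site 24 (A/G), site 26 (A/C).
p = 10/26 = 0.384615.
d = −0.75 · ln(1 − (4/3)·0.384615) = −0.75 · ln(0.487180) = −0.75 · (-0.719122) = 0.5393.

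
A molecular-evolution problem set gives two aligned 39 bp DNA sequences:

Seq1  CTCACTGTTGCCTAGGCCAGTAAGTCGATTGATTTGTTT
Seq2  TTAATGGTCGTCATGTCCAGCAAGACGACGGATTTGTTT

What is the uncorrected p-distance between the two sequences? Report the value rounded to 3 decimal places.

Differing sites — 1:C/T; 3:C/A; 5:C/T; 6:T/G; 9:T/C; 11:C/T; 13:T/A; 14:A/T; 16:G/T; 21:T/C; 25:T/A; 29:T/C; 30:T/G.
There are 13 differences over 39 sites, so p = 13/39 = 0.333.

0.333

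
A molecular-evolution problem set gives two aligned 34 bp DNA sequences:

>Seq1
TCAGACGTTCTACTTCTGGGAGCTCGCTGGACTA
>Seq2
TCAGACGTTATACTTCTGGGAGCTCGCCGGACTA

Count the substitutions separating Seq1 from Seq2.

The sequences differ at positions 10 (C/A), 28 (T/C).
That gives 2 mismatches out of 34 aligned sites, so the Hamming distance is 2.

2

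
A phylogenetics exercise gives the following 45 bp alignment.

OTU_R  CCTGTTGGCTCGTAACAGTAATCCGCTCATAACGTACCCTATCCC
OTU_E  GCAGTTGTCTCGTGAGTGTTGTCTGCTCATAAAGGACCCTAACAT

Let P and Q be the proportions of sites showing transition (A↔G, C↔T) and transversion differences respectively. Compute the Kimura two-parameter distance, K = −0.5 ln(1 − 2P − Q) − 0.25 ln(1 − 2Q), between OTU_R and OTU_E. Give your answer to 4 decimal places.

0.4024

Differing sites — 1:C/G (Tv); 3:T/A (Tv); 8:G/T (Tv); 14:A/G (Ti); 16:C/G (Tv); 17:A/T (Tv); 20:A/T (Tv); 21:A/G (Ti); 24:C/T (Ti); 33:C/A (Tv); 35:T/G (Tv); 42:T/A (Tv); 44:C/A (Tv); 45:C/T (Ti).
Of the 14 differences, 4 transitions and 10 transversions over 45 sites: P = 4/45 = 0.088889, Q = 10/45 = 0.222222.
d = −0.5·ln(0.600000) − 0.25·ln(0.555556) = −0.5·(-0.510826) − 0.25·(-0.587786) = 0.4024.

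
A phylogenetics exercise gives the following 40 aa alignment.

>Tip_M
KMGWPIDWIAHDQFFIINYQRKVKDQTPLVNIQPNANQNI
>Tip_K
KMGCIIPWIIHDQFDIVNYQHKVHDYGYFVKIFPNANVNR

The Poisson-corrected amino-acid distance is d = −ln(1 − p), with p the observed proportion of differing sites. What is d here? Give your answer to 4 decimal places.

The sequences differ at positions 4 (W/C), 5 (P/I), 7 (D/P), 10 (A/I), 15 (F/D), 17 (I/V), 21 (R/H), 24 (K/H), 26 (Q/Y), 27 (T/G), 28 (P/Y), 29 (L/F), 31 (N/K), 33 (Q/F), 38 (Q/V), 40 (I/R).
p = 16/40 = 0.400000.
d = −ln(1 − 0.400000) = −ln(0.600000) = 0.5108.

0.5108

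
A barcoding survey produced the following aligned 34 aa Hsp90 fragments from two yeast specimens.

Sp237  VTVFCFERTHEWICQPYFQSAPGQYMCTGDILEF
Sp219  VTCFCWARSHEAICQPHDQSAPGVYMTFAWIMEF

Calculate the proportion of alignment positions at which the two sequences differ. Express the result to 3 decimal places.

0.382

The sequences differ at positions 3 (V/C), 6 (F/W), 7 (E/A), 9 (T/S), 12 (W/A), 17 (Y/H), 18 (F/D), 24 (Q/V), 27 (C/T), 28 (T/F), 29 (G/A), 30 (D/W), 32 (L/M).
There are 13 differences over 34 sites, so p = 13/34 = 0.382.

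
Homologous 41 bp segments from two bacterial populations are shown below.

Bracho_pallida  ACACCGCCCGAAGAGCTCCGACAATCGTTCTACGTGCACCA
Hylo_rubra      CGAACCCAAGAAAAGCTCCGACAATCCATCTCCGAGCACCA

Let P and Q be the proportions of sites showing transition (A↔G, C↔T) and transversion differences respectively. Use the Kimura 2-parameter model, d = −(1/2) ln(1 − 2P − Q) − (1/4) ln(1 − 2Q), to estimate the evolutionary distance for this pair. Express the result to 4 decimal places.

Differing sites — 1:A/C (Tv); 2:C/G (Tv); 4:C/A (Tv); 6:G/C (Tv); 8:C/A (Tv); 9:C/A (Tv); 13:G/A (Ti); 27:G/C (Tv); 28:T/A (Tv); 32:A/C (Tv); 35:T/A (Tv).
Of the 11 differences, 1 transition and 10 transversions over 41 sites: P = 1/41 = 0.024390, Q = 10/41 = 0.243902.
d = −0.5·ln(0.707318) − 0.25·ln(0.512196) = −0.5·(-0.346275) − 0.25·(-0.669048) = 0.3404.

0.3404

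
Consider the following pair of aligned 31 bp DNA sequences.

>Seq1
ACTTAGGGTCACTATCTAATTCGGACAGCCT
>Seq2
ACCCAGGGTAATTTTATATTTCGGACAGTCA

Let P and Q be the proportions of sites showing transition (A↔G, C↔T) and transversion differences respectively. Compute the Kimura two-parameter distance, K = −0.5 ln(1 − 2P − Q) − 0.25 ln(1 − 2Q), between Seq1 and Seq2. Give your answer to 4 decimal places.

0.3692

The sequences differ at positions 3 (T/C, transition), 4 (T/C, transition), 10 (C/A, transversion), 12 (C/T, transition), 14 (A/T, transversion), 16 (C/A, transversion), 19 (A/T, transversion), 29 (C/T, transition), 31 (T/A, transversion).
Of the 9 differences, 4 transitions and 5 transversions over 31 sites: P = 4/31 = 0.129032, Q = 5/31 = 0.161290.
d = −0.5·ln(0.580646) − 0.25·ln(0.677420) = −0.5·(-0.543614) − 0.25·(-0.389464) = 0.3692.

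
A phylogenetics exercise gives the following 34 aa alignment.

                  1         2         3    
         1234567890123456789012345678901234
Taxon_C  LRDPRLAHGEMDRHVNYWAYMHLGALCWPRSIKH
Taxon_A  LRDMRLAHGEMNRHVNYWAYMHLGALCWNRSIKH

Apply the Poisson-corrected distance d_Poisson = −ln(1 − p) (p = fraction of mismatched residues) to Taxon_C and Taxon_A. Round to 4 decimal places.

The sequences differ at positions 4 (P/M), 12 (D/N), 29 (P/N).
p = 3/34 = 0.088235.
d = −ln(1 − 0.088235) = −ln(0.911765) = 0.0924.

0.0924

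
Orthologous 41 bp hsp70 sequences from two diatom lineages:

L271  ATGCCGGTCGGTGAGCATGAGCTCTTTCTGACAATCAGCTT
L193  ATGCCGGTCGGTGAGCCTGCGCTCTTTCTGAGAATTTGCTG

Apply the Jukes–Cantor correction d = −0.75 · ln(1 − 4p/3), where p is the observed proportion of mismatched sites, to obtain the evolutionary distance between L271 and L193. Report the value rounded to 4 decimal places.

0.1628

The sequences differ at positions 17 (A/C), 20 (A/C), 32 (C/G), 36 (C/T), 37 (A/T), 41 (T/G).
p = 6/41 = 0.146341.
d = −0.75 · ln(1 − (4/3)·0.146341) = −0.75 · ln(0.804879) = −0.75 · (-0.217063) = 0.1628.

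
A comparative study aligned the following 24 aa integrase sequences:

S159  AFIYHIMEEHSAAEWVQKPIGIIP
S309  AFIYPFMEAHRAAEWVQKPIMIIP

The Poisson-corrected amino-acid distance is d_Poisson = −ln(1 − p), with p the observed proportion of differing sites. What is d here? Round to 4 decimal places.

The sequences differ at positions 5 (H/P), 6 (I/F), 9 (E/A), 11 (S/R), 21 (G/M).
p = 5/24 = 0.208333.
d = −ln(1 − 0.208333) = −ln(0.791667) = 0.2336.

0.2336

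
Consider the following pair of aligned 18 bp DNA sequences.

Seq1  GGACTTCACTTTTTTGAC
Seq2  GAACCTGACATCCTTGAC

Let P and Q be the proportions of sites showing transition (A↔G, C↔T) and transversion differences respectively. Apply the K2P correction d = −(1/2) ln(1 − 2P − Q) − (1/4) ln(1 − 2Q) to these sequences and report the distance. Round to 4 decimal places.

0.4683

Differing sites — 2:G/A (Ti); 5:T/C (Ti); 7:C/G (Tv); 10:T/A (Tv); 12:T/C (Ti); 13:T/C (Ti).
Of the 6 differences, 4 transitions and 2 transversions over 18 sites: P = 4/18 = 0.222222, Q = 2/18 = 0.111111.
d = −0.5·ln(0.444445) − 0.25·ln(0.777778) = −0.5·(-0.810929) − 0.25·(-0.251314) = 0.4683.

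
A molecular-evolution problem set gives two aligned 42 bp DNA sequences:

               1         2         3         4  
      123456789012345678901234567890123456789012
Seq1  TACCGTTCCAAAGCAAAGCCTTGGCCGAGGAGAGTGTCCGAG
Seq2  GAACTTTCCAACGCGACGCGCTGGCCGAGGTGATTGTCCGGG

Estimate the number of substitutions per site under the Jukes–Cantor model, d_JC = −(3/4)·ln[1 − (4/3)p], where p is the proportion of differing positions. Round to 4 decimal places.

0.3222

The sequences differ at positions 1 (T/G), 3 (C/A), 5 (G/T), 12 (A/C), 15 (A/G), 17 (A/C), 20 (C/G), 21 (T/C), 31 (A/T), 34 (G/T), 41 (A/G).
p = 11/42 = 0.261905.
d = −0.75 · ln(1 − (4/3)·0.261905) = −0.75 · ln(0.650793) = −0.75 · (-0.429564) = 0.3222.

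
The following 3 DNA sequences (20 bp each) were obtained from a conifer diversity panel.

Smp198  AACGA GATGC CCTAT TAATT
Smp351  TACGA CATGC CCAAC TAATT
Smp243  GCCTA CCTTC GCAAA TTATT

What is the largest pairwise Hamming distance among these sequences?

Pairwise Hamming distances:
  Smp198 vs Smp351: 4
  Smp198 vs Smp243: 10
  Smp351 vs Smp243: 8
The largest is 10, between Smp198 and Smp243.

10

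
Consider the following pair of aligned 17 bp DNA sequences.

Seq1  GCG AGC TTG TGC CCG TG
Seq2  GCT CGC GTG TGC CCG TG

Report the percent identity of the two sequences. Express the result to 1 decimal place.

The sequences differ at positions 3 (G/T), 4 (A/C), 7 (T/G).
14 of the 17 sites match, so the percent identity is 14/17 × 100 = 82.4%.

82.4%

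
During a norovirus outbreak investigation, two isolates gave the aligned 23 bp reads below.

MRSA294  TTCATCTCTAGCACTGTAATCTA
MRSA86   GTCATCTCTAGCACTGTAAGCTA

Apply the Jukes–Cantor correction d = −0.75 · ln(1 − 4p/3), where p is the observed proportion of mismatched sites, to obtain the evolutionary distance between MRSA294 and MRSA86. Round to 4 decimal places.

0.0924

The sequences differ at positions 1 (T/G), 20 (T/G).
p = 2/23 = 0.086957.
d = −0.75 · ln(1 − (4/3)·0.086957) = −0.75 · ln(0.884057) = −0.75 · (-0.123234) = 0.0924.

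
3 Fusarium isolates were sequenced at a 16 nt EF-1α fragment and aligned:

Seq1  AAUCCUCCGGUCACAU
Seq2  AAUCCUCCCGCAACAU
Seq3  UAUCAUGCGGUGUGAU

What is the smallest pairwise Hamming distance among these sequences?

Pairwise Hamming distances:
  Seq1 vs Seq2: 3
  Seq1 vs Seq3: 6
  Seq2 vs Seq3: 8
The smallest is 3, between Seq1 and Seq2.

3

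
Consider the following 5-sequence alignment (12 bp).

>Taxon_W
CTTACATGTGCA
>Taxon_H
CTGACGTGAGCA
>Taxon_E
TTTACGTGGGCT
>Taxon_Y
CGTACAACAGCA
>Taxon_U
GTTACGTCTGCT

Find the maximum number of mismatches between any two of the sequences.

Pairwise Hamming distances:
  Taxon_W vs Taxon_H: 3
  Taxon_W vs Taxon_E: 4
  Taxon_W vs Taxon_Y: 4
  Taxon_W vs Taxon_U: 4
  Taxon_H vs Taxon_E: 4
  Taxon_H vs Taxon_Y: 5
  Taxon_H vs Taxon_U: 5
  Taxon_E vs Taxon_Y: 7
  Taxon_E vs Taxon_U: 3
  Taxon_Y vs Taxon_U: 6
The largest is 7, between Taxon_E and Taxon_Y.

7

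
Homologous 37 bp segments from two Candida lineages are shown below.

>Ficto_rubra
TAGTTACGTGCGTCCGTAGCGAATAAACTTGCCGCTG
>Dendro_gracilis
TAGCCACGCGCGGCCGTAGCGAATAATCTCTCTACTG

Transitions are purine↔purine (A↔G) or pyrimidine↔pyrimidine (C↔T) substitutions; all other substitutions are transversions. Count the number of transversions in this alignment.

The sequences differ at positions 4 (T/C, transition), 5 (T/C, transition), 9 (T/C, transition), 13 (T/G, transversion), 27 (A/T, transversion), 30 (T/C, transition), 31 (G/T, transversion), 33 (C/T, transition), 34 (G/A, transition).
Of the 9 differences, 6 transitions and 3 transversions, so the answer is 3.

3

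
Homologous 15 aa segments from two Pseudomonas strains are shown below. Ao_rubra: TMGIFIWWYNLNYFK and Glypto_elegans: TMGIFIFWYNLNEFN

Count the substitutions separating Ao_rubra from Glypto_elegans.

Mismatches occur at site 7 (W→F), site 13 (Y→E), site 15 (K→N).
That gives 3 mismatches out of 15 aligned sites, so the Hamming distance is 3.

3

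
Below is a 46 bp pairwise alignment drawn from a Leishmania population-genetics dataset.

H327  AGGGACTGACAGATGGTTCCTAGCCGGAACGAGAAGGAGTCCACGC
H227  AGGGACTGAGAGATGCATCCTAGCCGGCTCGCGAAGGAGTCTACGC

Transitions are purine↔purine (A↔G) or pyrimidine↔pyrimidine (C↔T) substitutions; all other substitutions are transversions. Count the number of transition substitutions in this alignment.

Differing sites — 10:C/G (Tv); 16:G/C (Tv); 17:T/A (Tv); 28:A/C (Tv); 29:A/T (Tv); 32:A/C (Tv); 42:C/T (Ti).
Of the 7 differences, 1 transition and 6 transversions, so the answer is 1.

1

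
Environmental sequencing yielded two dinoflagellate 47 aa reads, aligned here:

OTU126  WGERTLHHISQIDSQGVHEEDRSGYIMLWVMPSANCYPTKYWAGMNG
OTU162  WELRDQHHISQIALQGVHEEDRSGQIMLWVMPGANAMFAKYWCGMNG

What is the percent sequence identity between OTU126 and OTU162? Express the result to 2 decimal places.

72.34%

Mismatches occur at site 2 (G/E), site 3 (E/L), site 5 (T/D), site 6 (L/Q), site 13 (D/A), site 14 (S/L), site 25 (Y/Q), site 33 (S/G), site 36 (C/A), site 37 (Y/M), site 38 (P/F), site 39 (T/A), site 43 (A/C).
34 of the 47 sites match, so the percent identity is 34/47 × 100 = 72.34%.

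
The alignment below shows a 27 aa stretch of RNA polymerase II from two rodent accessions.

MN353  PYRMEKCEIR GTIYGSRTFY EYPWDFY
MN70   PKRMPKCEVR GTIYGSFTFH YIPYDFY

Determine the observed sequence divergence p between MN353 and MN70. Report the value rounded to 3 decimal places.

Mismatches occur at site 2 (Y↔K), site 5 (E↔P), site 9 (I↔V), site 17 (R↔F), site 20 (Y↔H), site 21 (E↔Y), site 22 (Y↔I), site 24 (W↔Y).
There are 8 differences over 27 sites, so p = 8/27 = 0.296.

0.296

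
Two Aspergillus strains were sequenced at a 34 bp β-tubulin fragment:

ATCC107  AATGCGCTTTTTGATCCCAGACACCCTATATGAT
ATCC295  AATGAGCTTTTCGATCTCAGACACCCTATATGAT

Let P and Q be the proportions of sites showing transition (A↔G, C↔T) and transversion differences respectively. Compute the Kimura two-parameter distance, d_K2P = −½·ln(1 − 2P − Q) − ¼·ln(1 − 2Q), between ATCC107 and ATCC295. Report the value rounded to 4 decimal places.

0.0947

Differing sites — 5:C/A (Tv); 12:T/C (Ti); 17:C/T (Ti).
Of the 3 differences, 2 transitions and 1 transversion over 34 sites: P = 2/34 = 0.058824, Q = 1/34 = 0.029412.
d = −0.5·ln(0.852940) − 0.25·ln(0.941176) = −0.5·(-0.159066) − 0.25·(-0.060625) = 0.0947.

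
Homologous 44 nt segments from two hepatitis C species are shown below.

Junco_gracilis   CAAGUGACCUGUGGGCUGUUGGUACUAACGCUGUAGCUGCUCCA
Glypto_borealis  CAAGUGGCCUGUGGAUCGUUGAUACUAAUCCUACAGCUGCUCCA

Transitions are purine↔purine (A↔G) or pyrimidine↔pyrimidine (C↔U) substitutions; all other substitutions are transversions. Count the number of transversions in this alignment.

1

Differing sites — 7:A/G (Ti); 15:G/A (Ti); 16:C/U (Ti); 17:U/C (Ti); 22:G/A (Ti); 29:C/U (Ti); 30:G/C (Tv); 33:G/A (Ti); 34:U/C (Ti).
Of the 9 differences, 8 transitions and 1 transversion, so the answer is 1.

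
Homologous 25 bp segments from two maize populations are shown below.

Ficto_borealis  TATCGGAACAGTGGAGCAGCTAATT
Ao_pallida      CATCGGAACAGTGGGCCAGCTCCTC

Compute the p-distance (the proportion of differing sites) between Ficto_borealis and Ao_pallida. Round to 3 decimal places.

Differing sites — 1:T/C; 15:A/G; 16:G/C; 22:A/C; 23:A/C; 25:T/C.
There are 6 differences over 25 sites, so p = 6/25 = 0.240.

0.240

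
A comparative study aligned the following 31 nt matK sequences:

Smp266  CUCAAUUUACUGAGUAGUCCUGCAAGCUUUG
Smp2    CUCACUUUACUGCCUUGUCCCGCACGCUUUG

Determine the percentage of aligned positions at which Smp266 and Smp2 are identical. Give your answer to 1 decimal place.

The sequences differ at positions 5 (A/C), 13 (A/C), 14 (G/C), 16 (A/U), 21 (U/C), 25 (A/C).
25 of the 31 sites match, so the percent identity is 25/31 × 100 = 80.6%.

80.6%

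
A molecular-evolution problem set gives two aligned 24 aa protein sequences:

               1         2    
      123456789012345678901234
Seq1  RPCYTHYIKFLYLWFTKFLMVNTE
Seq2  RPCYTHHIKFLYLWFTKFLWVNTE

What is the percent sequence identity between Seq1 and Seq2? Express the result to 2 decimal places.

91.67%

Mismatches occur at site 7 (Y↔H), site 20 (M↔W).
22 of the 24 sites match, so the percent identity is 22/24 × 100 = 91.67%.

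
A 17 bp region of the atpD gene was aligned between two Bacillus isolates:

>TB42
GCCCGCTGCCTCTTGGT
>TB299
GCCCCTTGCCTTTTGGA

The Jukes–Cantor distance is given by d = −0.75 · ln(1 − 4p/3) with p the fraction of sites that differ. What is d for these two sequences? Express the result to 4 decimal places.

Differing sites — 5:G/C; 6:C/T; 12:C/T; 17:T/A.
p = 4/17 = 0.235294.
d = −0.75 · ln(1 − (4/3)·0.235294) = −0.75 · ln(0.686275) = −0.75 · (-0.376477) = 0.2824.

0.2824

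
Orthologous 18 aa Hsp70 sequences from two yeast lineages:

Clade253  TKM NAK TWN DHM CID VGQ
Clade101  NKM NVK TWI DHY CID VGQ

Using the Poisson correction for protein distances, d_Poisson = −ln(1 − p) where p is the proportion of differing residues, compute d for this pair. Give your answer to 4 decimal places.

0.2513

Differing sites — 1:T/N; 5:A/V; 9:N/I; 12:M/Y.
p = 4/18 = 0.222222.
d = −ln(1 − 0.222222) = −ln(0.777778) = 0.2513.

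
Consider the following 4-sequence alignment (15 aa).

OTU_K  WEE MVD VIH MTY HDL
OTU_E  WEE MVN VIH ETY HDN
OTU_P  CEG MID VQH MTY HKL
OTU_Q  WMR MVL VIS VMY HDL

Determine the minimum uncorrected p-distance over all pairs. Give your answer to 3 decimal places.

0.200

Pairwise Hamming distances:
  OTU_K vs OTU_E: 3
  OTU_K vs OTU_P: 5
  OTU_K vs OTU_Q: 6
  OTU_E vs OTU_P: 8
  OTU_E vs OTU_Q: 7
  OTU_P vs OTU_Q: 10
The smallest is 3 mismatches, between OTU_K and OTU_E; p = 3/15 = 0.200.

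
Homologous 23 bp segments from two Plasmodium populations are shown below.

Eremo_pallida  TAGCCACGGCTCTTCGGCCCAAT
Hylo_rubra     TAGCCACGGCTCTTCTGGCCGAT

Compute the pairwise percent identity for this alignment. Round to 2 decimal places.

Mismatches occur at site 16 (G↔T), site 18 (C↔G), site 21 (A↔G).
20 of the 23 sites match, so the percent identity is 20/23 × 100 = 86.96%.

86.96%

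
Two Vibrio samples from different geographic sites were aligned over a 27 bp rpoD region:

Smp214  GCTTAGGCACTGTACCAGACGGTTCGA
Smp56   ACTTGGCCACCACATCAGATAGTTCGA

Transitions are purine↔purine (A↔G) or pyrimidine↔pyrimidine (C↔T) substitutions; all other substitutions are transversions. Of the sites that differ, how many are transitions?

8

Mismatches occur at site 1 (G↔A, transition), site 5 (A↔G, transition), site 7 (G↔C, transversion), site 11 (T↔C, transition), site 12 (G↔A, transition), site 13 (T↔C, transition), site 15 (C↔T, transition), site 20 (C↔T, transition), site 21 (G↔A, transition).
Of the 9 differences, 8 transitions and 1 transversion, so the answer is 8.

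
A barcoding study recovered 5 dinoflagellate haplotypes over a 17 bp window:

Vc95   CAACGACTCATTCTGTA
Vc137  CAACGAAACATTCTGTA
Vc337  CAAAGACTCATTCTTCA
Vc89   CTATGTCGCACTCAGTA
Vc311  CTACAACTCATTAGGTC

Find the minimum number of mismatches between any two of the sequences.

2

Pairwise Hamming distances:
  Vc95 vs Vc137: 2
  Vc95 vs Vc337: 3
  Vc95 vs Vc89: 6
  Vc95 vs Vc311: 5
  Vc137 vs Vc337: 5
  Vc137 vs Vc89: 7
  Vc137 vs Vc311: 7
  Vc337 vs Vc89: 8
  Vc337 vs Vc311: 8
  Vc89 vs Vc311: 8
The smallest is 2, between Vc95 and Vc137.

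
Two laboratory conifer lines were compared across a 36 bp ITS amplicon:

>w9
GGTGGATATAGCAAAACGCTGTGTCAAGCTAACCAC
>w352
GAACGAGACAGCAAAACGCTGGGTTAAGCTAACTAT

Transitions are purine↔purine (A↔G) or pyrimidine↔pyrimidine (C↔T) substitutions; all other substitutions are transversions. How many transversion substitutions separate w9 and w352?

The sequences differ at positions 2 (G/A, transition), 3 (T/A, transversion), 4 (G/C, transversion), 7 (T/G, transversion), 9 (T/C, transition), 22 (T/G, transversion), 25 (C/T, transition), 34 (C/T, transition), 36 (C/T, transition).
Of the 9 differences, 5 transitions and 4 transversions, so the answer is 4.

4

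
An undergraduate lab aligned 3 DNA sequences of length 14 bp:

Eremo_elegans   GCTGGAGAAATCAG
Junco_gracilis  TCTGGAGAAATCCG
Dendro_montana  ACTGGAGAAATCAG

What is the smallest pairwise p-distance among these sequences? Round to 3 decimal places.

Pairwise Hamming distances:
  Eremo_elegans vs Junco_gracilis: 2
  Eremo_elegans vs Dendro_montana: 1
  Junco_gracilis vs Dendro_montana: 2
The smallest is 1 mismatch, between Eremo_elegans and Dendro_montana; p = 1/14 = 0.071.

0.071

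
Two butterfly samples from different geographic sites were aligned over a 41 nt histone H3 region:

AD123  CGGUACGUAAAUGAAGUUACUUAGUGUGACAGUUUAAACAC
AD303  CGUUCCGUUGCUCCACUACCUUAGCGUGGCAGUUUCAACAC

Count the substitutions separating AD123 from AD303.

13

Mismatches occur at site 3 (G→U), site 5 (A→C), site 9 (A→U), site 10 (A→G), site 11 (A→C), site 13 (G→C), site 14 (A→C), site 16 (G→C), site 18 (U→A), site 19 (A→C), site 25 (U→C), site 29 (A→G), site 36 (A→C).
That gives 13 mismatches out of 41 aligned sites, so the Hamming distance is 13.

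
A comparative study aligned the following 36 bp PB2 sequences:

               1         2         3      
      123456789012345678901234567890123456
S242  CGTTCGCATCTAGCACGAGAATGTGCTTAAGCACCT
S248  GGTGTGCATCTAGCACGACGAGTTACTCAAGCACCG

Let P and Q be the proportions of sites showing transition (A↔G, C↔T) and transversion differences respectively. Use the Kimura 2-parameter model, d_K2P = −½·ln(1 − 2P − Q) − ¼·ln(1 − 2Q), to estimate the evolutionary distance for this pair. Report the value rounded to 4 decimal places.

Mismatches occur at site 1 (C→G, transversion), site 4 (T→G, transversion), site 5 (C→T, transition), site 19 (G→C, transversion), site 20 (A→G, transition), site 22 (T→G, transversion), site 23 (G→T, transversion), site 25 (G→A, transition), site 28 (T→C, transition), site 36 (T→G, transversion).
Of the 10 differences, 4 transitions and 6 transversions over 36 sites: P = 4/36 = 0.111111, Q = 6/36 = 0.166667.
d = −0.5·ln(0.611111) − 0.25·ln(0.666666) = −0.5·(-0.492477) − 0.25·(-0.405466) = 0.3476.

0.3476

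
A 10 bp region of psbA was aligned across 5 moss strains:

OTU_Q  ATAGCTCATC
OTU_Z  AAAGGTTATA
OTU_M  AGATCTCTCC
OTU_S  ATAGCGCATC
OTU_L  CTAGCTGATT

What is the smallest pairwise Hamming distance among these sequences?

Pairwise Hamming distances:
  OTU_Q vs OTU_Z: 4
  OTU_Q vs OTU_M: 4
  OTU_Q vs OTU_S: 1
  OTU_Q vs OTU_L: 3
  OTU_Z vs OTU_M: 7
  OTU_Z vs OTU_S: 5
  OTU_Z vs OTU_L: 5
  OTU_M vs OTU_S: 5
  OTU_M vs OTU_L: 7
  OTU_S vs OTU_L: 4
The smallest is 1, between OTU_Q and OTU_S.

1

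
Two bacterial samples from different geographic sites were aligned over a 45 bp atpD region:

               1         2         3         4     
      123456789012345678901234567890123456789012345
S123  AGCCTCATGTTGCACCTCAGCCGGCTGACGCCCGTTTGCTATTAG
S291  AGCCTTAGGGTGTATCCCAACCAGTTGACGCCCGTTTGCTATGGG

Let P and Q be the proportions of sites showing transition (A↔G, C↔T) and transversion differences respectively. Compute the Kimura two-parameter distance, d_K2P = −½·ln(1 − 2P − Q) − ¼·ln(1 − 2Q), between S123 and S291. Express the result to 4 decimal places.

0.3101

Mismatches occur at site 6 (C↔T, transition), site 8 (T↔G, transversion), site 10 (T↔G, transversion), site 13 (C↔T, transition), site 15 (C↔T, transition), site 17 (T↔C, transition), site 20 (G↔A, transition), site 23 (G↔A, transition), site 25 (C↔T, transition), site 43 (T↔G, transversion), site 44 (A↔G, transition).
Of the 11 differences, 8 transitions and 3 transversions over 45 sites: P = 8/45 = 0.177778, Q = 3/45 = 0.066667.
d = −0.5·ln(0.577777) − 0.25·ln(0.866666) = −0.5·(-0.548567) − 0.25·(-0.143102) = 0.3101.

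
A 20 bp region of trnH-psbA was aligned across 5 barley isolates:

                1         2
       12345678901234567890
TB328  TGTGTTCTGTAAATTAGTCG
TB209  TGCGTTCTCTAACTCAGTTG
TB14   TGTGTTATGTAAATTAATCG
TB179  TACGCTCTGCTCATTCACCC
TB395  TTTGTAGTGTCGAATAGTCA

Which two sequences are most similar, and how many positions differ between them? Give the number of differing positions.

Pairwise Hamming distances:
  TB328 vs TB209: 5
  TB328 vs TB14: 2
  TB328 vs TB179: 10
  TB328 vs TB395: 7
  TB209 vs TB14: 7
  TB209 vs TB179: 13
  TB209 vs TB395: 12
  TB14 vs TB179: 10
  TB14 vs TB395: 8
  TB179 vs TB395: 13
The smallest is 2, between TB328 and TB14.

2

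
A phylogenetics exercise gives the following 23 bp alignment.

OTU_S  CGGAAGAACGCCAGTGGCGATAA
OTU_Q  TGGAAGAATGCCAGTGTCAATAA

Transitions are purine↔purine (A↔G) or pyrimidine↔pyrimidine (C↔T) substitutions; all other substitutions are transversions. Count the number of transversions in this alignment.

1

Differing sites — 1:C/T (Ti); 9:C/T (Ti); 17:G/T (Tv); 19:G/A (Ti).
Of the 4 differences, 3 transitions and 1 transversion, so the answer is 1.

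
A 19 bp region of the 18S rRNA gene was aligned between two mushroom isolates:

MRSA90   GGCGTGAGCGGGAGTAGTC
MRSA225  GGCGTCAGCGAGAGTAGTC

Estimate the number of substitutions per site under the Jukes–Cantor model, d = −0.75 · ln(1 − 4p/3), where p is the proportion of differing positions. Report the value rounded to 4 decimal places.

The sequences differ at positions 6 (G/C), 11 (G/A).
p = 2/19 = 0.105263.
d = −0.75 · ln(1 − (4/3)·0.105263) = −0.75 · ln(0.859649) = −0.75 · (-0.151231) = 0.1134.

0.1134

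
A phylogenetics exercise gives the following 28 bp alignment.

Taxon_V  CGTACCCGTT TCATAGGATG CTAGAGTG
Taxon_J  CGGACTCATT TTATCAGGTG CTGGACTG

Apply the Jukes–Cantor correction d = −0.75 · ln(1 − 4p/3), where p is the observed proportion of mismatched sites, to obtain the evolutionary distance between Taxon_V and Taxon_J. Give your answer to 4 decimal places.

0.4197

The sequences differ at positions 3 (T/G), 6 (C/T), 8 (G/A), 12 (C/T), 15 (A/C), 16 (G/A), 18 (A/G), 23 (A/G), 26 (G/C).
p = 9/28 = 0.321429.
d = −0.75 · ln(1 − (4/3)·0.321429) = −0.75 · ln(0.571428) = −0.75 · (-0.559617) = 0.4197.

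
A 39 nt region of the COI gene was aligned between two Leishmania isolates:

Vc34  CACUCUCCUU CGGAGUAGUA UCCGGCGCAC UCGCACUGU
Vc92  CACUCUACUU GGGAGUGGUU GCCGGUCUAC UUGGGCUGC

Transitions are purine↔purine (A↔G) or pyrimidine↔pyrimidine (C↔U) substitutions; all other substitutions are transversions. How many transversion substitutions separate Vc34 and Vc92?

6

Mismatches occur at site 7 (C→A, transversion), site 11 (C→G, transversion), site 17 (A→G, transition), site 20 (A→U, transversion), site 21 (U→G, transversion), site 26 (C→U, transition), site 27 (G→C, transversion), site 28 (C→U, transition), site 32 (C→U, transition), site 34 (C→G, transversion), site 35 (A→G, transition), site 39 (U→C, transition).
Of the 12 differences, 6 transitions and 6 transversions, so the answer is 6.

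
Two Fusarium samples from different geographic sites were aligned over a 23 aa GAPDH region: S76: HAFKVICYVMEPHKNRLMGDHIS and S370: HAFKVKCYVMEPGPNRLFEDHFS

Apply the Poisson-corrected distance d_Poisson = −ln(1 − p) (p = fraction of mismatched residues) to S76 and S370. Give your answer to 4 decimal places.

0.3023

Mismatches occur at site 6 (I/K), site 13 (H/G), site 14 (K/P), site 18 (M/F), site 19 (G/E), site 22 (I/F).
p = 6/23 = 0.260870.
d = −ln(1 − 0.260870) = −ln(0.739130) = 0.3023.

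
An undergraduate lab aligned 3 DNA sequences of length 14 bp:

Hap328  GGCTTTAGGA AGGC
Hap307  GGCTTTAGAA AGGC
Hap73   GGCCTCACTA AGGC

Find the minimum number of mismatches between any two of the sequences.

1

Pairwise Hamming distances:
  Hap328 vs Hap307: 1
  Hap328 vs Hap73: 4
  Hap307 vs Hap73: 4
The smallest is 1, between Hap328 and Hap307.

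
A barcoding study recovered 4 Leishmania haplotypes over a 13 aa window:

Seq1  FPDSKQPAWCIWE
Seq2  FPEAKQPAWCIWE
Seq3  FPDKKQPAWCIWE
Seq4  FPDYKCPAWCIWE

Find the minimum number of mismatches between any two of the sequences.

1

Pairwise Hamming distances:
  Seq1 vs Seq2: 2
  Seq1 vs Seq3: 1
  Seq1 vs Seq4: 2
  Seq2 vs Seq3: 2
  Seq2 vs Seq4: 3
  Seq3 vs Seq4: 2
The smallest is 1, between Seq1 and Seq3.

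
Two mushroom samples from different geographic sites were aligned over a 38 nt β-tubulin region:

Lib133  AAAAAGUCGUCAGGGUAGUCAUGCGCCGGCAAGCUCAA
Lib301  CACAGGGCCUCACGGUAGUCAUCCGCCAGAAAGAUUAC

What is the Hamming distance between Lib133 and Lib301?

Differing sites — 1:A/C; 3:A/C; 5:A/G; 7:U/G; 9:G/C; 13:G/C; 23:G/C; 28:G/A; 30:C/A; 34:C/A; 36:C/U; 38:A/C.
That gives 12 mismatches out of 38 aligned sites, so the Hamming distance is 12.

12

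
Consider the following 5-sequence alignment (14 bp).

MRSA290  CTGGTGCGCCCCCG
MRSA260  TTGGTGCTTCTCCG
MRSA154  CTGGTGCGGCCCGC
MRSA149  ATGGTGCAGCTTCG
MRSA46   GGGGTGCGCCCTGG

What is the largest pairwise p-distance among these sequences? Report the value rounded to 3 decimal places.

Pairwise Hamming distances:
  MRSA290 vs MRSA260: 4
  MRSA290 vs MRSA154: 3
  MRSA290 vs MRSA149: 5
  MRSA290 vs MRSA46: 4
  MRSA260 vs MRSA154: 6
  MRSA260 vs MRSA149: 4
  MRSA260 vs MRSA46: 7
  MRSA154 vs MRSA149: 6
  MRSA154 vs MRSA46: 5
  MRSA149 vs MRSA46: 6
The largest is 7 mismatches, between MRSA260 and MRSA46; p = 7/14 = 0.500.

0.500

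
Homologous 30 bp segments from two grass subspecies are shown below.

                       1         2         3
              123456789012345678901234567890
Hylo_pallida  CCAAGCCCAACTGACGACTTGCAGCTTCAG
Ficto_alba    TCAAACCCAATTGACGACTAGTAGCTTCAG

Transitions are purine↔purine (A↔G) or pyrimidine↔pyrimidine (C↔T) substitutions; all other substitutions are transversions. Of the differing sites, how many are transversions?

Differing sites — 1:C/T (Ti); 5:G/A (Ti); 11:C/T (Ti); 20:T/A (Tv); 22:C/T (Ti).
Of the 5 differences, 4 transitions and 1 transversion, so the answer is 1.

1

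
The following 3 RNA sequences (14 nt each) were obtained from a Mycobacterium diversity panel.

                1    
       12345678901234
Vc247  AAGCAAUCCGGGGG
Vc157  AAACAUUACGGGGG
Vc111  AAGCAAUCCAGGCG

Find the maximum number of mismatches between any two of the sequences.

5

Pairwise Hamming distances:
  Vc247 vs Vc157: 3
  Vc247 vs Vc111: 2
  Vc157 vs Vc111: 5
The largest is 5, between Vc157 and Vc111.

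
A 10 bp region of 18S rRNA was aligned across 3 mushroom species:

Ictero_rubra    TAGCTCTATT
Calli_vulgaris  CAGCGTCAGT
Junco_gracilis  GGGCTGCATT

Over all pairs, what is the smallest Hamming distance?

Pairwise Hamming distances:
  Ictero_rubra vs Calli_vulgaris: 5
  Ictero_rubra vs Junco_gracilis: 4
  Calli_vulgaris vs Junco_gracilis: 5
The smallest is 4, between Ictero_rubra and Junco_gracilis.

4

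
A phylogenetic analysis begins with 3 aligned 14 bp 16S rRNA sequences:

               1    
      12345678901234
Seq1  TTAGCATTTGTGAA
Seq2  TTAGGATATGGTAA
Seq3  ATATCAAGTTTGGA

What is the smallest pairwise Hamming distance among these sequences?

Pairwise Hamming distances:
  Seq1 vs Seq2: 4
  Seq1 vs Seq3: 6
  Seq2 vs Seq3: 9
The smallest is 4, between Seq1 and Seq2.

4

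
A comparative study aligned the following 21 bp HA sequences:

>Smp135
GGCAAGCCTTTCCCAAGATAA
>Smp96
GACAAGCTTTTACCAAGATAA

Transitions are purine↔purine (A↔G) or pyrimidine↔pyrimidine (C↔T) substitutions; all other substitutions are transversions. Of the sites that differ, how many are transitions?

The sequences differ at positions 2 (G/A, transition), 8 (C/T, transition), 12 (C/A, transversion).
Of the 3 differences, 2 transitions and 1 transversion, so the answer is 2.

2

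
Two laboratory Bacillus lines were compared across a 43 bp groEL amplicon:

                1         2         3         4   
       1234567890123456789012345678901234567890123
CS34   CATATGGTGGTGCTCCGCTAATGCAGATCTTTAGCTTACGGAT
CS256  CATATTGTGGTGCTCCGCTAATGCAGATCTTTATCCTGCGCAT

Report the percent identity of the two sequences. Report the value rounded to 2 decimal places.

88.37%

The sequences differ at positions 6 (G/T), 34 (G/T), 36 (T/C), 38 (A/G), 41 (G/C).
38 of the 43 sites match, so the percent identity is 38/43 × 100 = 88.37%.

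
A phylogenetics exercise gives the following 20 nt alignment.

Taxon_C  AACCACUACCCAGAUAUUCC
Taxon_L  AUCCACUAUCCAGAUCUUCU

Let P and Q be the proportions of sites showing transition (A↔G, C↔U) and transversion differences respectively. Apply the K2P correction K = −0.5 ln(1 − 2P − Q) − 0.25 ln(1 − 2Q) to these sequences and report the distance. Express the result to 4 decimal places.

0.2341

Differing sites — 2:A/U (Tv); 9:C/U (Ti); 16:A/C (Tv); 20:C/U (Ti).
Of the 4 differences, 2 transitions and 2 transversions over 20 sites: P = 2/20 = 0.100000, Q = 2/20 = 0.100000.
d = −0.5·ln(0.700000) − 0.25·ln(0.800000) = −0.5·(-0.356675) − 0.25·(-0.223144) = 0.2341.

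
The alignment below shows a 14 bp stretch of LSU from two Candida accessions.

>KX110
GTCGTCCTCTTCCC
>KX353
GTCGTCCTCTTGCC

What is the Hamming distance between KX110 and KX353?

1

A single mismatch occurs at site 12 (C/G).
That gives 1 mismatch out of 14 aligned sites, so the Hamming distance is 1.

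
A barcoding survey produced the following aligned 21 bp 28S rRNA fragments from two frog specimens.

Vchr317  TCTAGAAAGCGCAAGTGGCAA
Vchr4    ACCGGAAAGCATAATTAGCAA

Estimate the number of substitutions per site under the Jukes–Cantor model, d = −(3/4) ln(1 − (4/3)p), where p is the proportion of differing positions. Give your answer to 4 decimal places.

Differing sites — 1:T/A; 3:T/C; 4:A/G; 11:G/A; 12:C/T; 15:G/T; 17:G/A.
p = 7/21 = 0.333333.
d = −0.75 · ln(1 − (4/3)·0.333333) = −0.75 · ln(0.555556) = −0.75 · (-0.587786) = 0.4408.

0.4408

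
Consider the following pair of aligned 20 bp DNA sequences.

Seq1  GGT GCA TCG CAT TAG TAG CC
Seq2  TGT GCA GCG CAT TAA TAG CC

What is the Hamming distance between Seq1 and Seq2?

3

The sequences differ at positions 1 (G/T), 7 (T/G), 15 (G/A).
That gives 3 mismatches out of 20 aligned sites, so the Hamming distance is 3.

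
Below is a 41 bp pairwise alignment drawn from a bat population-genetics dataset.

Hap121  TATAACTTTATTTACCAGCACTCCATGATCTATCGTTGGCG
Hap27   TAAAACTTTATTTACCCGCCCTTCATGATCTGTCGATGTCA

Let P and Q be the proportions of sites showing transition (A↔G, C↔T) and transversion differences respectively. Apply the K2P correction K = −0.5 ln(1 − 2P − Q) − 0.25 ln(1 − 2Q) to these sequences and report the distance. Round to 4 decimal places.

Mismatches occur at site 3 (T→A, transversion), site 17 (A→C, transversion), site 20 (A→C, transversion), site 23 (C→T, transition), site 32 (A→G, transition), site 36 (T→A, transversion), site 39 (G→T, transversion), site 41 (G→A, transition).
Of the 8 differences, 3 transitions and 5 transversions over 41 sites: P = 3/41 = 0.073171, Q = 5/41 = 0.121951.
d = −0.5·ln(0.731707) − 0.25·ln(0.756098) = −0.5·(-0.312375) − 0.25·(-0.279584) = 0.2261.

0.2261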